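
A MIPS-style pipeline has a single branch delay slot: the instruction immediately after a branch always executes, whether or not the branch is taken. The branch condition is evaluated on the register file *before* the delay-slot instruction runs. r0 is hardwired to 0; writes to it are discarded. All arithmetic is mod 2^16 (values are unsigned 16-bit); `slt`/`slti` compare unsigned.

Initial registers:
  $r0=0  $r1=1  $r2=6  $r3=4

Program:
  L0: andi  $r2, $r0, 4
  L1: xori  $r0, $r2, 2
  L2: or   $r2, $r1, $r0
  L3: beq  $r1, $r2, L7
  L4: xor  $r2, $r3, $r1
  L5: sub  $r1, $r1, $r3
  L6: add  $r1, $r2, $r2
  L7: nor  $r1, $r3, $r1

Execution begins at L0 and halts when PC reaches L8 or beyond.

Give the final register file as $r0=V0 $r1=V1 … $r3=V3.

  step pc=0: andi  $r2, $r0, 4  regs=(0,1,0,4)
  step pc=1: xori  $r0, $r2, 2  regs=(0,1,0,4)
  step pc=2: or   $r2, $r1, $r0  regs=(0,1,1,4)
  step pc=3: beq  $r1, $r2, L7  cond=T  regs=(0,1,1,4)
  step pc=4: xor  $r2, $r3, $r1  regs=(0,1,5,4)
  step pc=7: nor  $r1, $r3, $r1  regs=(0,65530,5,4)

$r0=0 $r1=65530 $r2=5 $r3=4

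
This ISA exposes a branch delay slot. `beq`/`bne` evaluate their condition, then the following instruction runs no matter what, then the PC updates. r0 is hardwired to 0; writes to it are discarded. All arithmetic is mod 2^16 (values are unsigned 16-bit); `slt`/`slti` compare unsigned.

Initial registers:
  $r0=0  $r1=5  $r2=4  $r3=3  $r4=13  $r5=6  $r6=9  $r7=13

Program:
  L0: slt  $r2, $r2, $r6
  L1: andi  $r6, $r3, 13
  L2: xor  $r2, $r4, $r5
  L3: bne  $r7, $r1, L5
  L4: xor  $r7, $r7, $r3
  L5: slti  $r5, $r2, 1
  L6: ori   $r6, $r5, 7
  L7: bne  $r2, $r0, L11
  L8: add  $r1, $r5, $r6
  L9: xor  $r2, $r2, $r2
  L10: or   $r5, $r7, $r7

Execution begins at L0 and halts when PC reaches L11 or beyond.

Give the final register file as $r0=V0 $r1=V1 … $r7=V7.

$r0=0 $r1=7 $r2=11 $r3=3 $r4=13 $r5=0 $r6=7 $r7=14

PC=0  slt  $r2, $r2, $r6     | $r0=0 $r1=5 $r2=1 $r3=3 $r4=13 $r5=6 $r6=9 $r7=13
PC=1  andi  $r6, $r3, 13     | $r0=0 $r1=5 $r2=1 $r3=3 $r4=13 $r5=6 $r6=1 $r7=13
PC=2  xor  $r2, $r4, $r5     | $r0=0 $r1=5 $r2=11 $r3=3 $r4=13 $r5=6 $r6=1 $r7=13
PC=3  bne  $r7, $r1, L5      | $r0=0 $r1=5 $r2=11 $r3=3 $r4=13 $r5=6 $r6=1 $r7=13  [TAKEN]
PC=4  xor  $r7, $r7, $r3     | $r0=0 $r1=5 $r2=11 $r3=3 $r4=13 $r5=6 $r6=1 $r7=14
PC=5  slti  $r5, $r2, 1      | $r0=0 $r1=5 $r2=11 $r3=3 $r4=13 $r5=0 $r6=1 $r7=14
PC=6  ori   $r6, $r5, 7      | $r0=0 $r1=5 $r2=11 $r3=3 $r4=13 $r5=0 $r6=7 $r7=14
PC=7  bne  $r2, $r0, L11     | $r0=0 $r1=5 $r2=11 $r3=3 $r4=13 $r5=0 $r6=7 $r7=14  [TAKEN]
PC=8  add  $r1, $r5, $r6     | $r0=0 $r1=7 $r2=11 $r3=3 $r4=13 $r5=0 $r6=7 $r7=14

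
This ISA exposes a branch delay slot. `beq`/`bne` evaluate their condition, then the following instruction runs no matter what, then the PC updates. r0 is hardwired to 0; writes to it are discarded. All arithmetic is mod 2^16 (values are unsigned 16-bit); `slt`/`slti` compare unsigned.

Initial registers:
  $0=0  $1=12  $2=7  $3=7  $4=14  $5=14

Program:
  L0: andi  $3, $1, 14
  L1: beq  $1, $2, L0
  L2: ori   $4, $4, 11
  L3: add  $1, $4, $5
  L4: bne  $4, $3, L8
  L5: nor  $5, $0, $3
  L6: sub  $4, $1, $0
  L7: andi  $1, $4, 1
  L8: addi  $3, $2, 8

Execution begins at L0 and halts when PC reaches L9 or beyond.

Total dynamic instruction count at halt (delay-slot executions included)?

7

[0] andi  $3, $1, 14  →  {$0:0, $1:12, $2:7, $3:12, $4:14, $5:14}
[1] beq  $1, $2, L0  →  {$0:0, $1:12, $2:7, $3:12, $4:14, $5:14}  ⟨branch fallthrough⟩
[2] ori   $4, $4, 11  →  {$0:0, $1:12, $2:7, $3:12, $4:15, $5:14}
[3] add  $1, $4, $5  →  {$0:0, $1:29, $2:7, $3:12, $4:15, $5:14}
[4] bne  $4, $3, L8  →  {$0:0, $1:29, $2:7, $3:12, $4:15, $5:14}  ⟨branch taken⟩
[5] nor  $5, $0, $3  →  {$0:0, $1:29, $2:7, $3:12, $4:15, $5:65523}
[8] addi  $3, $2, 8  →  {$0:0, $1:29, $2:7, $3:15, $4:15, $5:65523}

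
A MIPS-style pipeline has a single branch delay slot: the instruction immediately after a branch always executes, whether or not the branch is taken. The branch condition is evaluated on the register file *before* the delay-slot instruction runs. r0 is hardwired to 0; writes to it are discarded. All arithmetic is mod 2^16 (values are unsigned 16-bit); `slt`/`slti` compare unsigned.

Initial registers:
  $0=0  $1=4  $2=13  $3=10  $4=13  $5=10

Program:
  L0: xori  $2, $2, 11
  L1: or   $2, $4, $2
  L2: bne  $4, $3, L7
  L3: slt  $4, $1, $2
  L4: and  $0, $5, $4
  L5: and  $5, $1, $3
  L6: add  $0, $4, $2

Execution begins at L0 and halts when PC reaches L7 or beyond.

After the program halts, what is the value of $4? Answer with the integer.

1

PC=0  xori  $2, $2, 11       | $0=0 $1=4 $2=6 $3=10 $4=13 $5=10
PC=1  or   $2, $4, $2        | $0=0 $1=4 $2=15 $3=10 $4=13 $5=10
PC=2  bne  $4, $3, L7        | $0=0 $1=4 $2=15 $3=10 $4=13 $5=10  [TAKEN]
PC=3  slt  $4, $1, $2        | $0=0 $1=4 $2=15 $3=10 $4=1 $5=10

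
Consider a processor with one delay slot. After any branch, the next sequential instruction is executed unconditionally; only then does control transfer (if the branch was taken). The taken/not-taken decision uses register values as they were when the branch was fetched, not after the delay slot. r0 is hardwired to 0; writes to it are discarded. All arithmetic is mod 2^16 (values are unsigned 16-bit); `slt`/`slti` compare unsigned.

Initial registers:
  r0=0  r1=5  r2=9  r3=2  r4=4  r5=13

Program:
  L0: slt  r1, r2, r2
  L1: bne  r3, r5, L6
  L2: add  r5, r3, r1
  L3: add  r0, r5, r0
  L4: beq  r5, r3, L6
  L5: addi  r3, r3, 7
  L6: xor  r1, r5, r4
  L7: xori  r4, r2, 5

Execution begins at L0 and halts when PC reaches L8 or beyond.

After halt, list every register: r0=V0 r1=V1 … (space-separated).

r0=0 r1=6 r2=9 r3=2 r4=12 r5=2

#0 slt  r1, r2, r2 ; 0/0/9/2/4/13
#1 bne  r3, r5, L6 ; 0/0/9/2/4/13 ; →target
#2 add  r5, r3, r1 ; 0/0/9/2/4/2
#6 xor  r1, r5, r4 ; 0/6/9/2/4/2
#7 xori  r4, r2, 5 ; 0/6/9/2/12/2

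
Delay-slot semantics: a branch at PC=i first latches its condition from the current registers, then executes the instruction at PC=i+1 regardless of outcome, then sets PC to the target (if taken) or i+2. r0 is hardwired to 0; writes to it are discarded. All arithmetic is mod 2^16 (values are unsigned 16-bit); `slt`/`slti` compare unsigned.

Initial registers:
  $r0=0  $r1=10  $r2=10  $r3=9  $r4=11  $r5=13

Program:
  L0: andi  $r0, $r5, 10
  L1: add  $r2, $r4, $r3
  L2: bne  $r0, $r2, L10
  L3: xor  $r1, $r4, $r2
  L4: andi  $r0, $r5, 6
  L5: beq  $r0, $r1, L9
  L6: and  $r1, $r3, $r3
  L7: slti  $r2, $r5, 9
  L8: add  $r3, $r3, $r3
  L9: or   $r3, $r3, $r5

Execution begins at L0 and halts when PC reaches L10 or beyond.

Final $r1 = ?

#0 andi  $r0, $r5, 10 ; 0/10/10/9/11/13
#1 add  $r2, $r4, $r3 ; 0/10/20/9/11/13
#2 bne  $r0, $r2, L10 ; 0/10/20/9/11/13 ; →target
#3 xor  $r1, $r4, $r2 ; 0/31/20/9/11/13

31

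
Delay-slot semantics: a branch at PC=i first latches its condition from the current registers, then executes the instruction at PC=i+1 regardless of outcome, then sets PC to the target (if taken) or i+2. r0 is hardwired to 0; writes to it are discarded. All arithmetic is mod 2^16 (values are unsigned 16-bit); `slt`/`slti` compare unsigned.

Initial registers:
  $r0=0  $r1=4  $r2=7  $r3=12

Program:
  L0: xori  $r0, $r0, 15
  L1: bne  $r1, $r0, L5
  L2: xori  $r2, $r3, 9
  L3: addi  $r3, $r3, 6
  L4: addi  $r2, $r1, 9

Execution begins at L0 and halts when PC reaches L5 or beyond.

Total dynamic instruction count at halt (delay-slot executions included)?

3

PC=0  xori  $r0, $r0, 15     | $r0=0 $r1=4 $r2=7 $r3=12
PC=1  bne  $r1, $r0, L5      | $r0=0 $r1=4 $r2=7 $r3=12  [TAKEN]
PC=2  xori  $r2, $r3, 9      | $r0=0 $r1=4 $r2=5 $r3=12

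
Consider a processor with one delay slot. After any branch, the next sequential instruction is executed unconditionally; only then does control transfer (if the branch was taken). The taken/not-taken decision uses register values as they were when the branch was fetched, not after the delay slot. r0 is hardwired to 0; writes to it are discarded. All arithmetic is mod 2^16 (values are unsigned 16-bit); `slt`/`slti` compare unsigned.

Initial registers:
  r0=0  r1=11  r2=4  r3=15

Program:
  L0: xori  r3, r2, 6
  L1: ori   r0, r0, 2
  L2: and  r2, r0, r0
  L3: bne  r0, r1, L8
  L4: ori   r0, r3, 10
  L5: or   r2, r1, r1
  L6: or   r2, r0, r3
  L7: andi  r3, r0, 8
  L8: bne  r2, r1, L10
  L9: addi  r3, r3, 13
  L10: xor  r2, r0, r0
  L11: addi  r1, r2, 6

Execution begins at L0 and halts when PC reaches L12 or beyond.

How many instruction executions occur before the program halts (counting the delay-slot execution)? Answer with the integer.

9

#0 xori  r3, r2, 6 ; 0/11/4/2
#1 ori   r0, r0, 2 ; 0/11/4/2
#2 and  r2, r0, r0 ; 0/11/0/2
#3 bne  r0, r1, L8 ; 0/11/0/2 ; →target
#4 ori   r0, r3, 10 ; 0/11/0/2
#8 bne  r2, r1, L10 ; 0/11/0/2 ; →target
#9 addi  r3, r3, 13 ; 0/11/0/15
#10 xor  r2, r0, r0 ; 0/11/0/15
#11 addi  r1, r2, 6 ; 0/6/0/15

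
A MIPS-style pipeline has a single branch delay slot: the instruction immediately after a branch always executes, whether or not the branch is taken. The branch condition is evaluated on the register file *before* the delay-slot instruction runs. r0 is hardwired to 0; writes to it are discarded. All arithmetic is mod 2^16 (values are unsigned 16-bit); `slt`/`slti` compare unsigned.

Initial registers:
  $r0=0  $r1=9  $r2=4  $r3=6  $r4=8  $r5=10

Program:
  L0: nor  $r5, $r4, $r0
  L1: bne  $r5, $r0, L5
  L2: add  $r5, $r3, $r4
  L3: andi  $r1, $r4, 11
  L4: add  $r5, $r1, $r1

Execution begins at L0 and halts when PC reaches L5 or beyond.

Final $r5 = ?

14

PC=0  nor  $r5, $r4, $r0     | $r0=0 $r1=9 $r2=4 $r3=6 $r4=8 $r5=65527
PC=1  bne  $r5, $r0, L5      | $r0=0 $r1=9 $r2=4 $r3=6 $r4=8 $r5=65527  [TAKEN]
PC=2  add  $r5, $r3, $r4     | $r0=0 $r1=9 $r2=4 $r3=6 $r4=8 $r5=14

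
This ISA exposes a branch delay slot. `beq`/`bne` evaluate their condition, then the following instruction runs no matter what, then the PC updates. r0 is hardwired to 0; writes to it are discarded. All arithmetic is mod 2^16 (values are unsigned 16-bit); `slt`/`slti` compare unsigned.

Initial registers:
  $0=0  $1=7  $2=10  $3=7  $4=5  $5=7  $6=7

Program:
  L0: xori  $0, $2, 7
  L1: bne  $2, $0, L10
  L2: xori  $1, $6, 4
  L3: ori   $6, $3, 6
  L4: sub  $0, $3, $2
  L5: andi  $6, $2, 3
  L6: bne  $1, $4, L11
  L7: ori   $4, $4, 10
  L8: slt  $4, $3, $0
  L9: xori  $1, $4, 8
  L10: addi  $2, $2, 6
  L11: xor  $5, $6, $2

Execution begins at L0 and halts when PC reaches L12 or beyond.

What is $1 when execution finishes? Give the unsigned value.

#0 xori  $0, $2, 7 ; 0/7/10/7/5/7/7
#1 bne  $2, $0, L10 ; 0/7/10/7/5/7/7 ; →target
#2 xori  $1, $6, 4 ; 0/3/10/7/5/7/7
#10 addi  $2, $2, 6 ; 0/3/16/7/5/7/7
#11 xor  $5, $6, $2 ; 0/3/16/7/5/23/7

3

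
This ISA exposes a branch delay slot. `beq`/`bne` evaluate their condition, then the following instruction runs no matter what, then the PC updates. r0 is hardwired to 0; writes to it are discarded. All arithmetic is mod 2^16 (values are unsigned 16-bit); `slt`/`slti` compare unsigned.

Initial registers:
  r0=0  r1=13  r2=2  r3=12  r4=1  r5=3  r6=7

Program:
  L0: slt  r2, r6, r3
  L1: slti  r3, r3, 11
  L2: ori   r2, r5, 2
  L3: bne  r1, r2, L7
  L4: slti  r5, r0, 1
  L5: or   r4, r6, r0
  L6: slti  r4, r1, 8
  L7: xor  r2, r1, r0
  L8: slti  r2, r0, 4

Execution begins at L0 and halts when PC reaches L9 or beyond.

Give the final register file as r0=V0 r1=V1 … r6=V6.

[0] slt  r2, r6, r3  →  {r0:0, r1:13, r2:1, r3:12, r4:1, r5:3, r6:7}
[1] slti  r3, r3, 11  →  {r0:0, r1:13, r2:1, r3:0, r4:1, r5:3, r6:7}
[2] ori   r2, r5, 2  →  {r0:0, r1:13, r2:3, r3:0, r4:1, r5:3, r6:7}
[3] bne  r1, r2, L7  →  {r0:0, r1:13, r2:3, r3:0, r4:1, r5:3, r6:7}  ⟨branch taken⟩
[4] slti  r5, r0, 1  →  {r0:0, r1:13, r2:3, r3:0, r4:1, r5:1, r6:7}
[7] xor  r2, r1, r0  →  {r0:0, r1:13, r2:13, r3:0, r4:1, r5:1, r6:7}
[8] slti  r2, r0, 4  →  {r0:0, r1:13, r2:1, r3:0, r4:1, r5:1, r6:7}

r0=0 r1=13 r2=1 r3=0 r4=1 r5=1 r6=7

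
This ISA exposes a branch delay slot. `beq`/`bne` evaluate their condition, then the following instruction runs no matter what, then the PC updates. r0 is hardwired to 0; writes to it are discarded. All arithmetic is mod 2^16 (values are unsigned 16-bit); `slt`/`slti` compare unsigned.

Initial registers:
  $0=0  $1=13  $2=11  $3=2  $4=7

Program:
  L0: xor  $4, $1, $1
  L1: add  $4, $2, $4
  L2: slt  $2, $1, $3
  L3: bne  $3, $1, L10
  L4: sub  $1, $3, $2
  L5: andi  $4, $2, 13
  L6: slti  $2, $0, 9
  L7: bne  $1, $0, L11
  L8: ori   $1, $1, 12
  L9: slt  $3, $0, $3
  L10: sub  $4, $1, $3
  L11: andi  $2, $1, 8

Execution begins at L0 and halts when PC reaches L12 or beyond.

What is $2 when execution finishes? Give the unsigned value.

0

#0 xor  $4, $1, $1 ; 0/13/11/2/0
#1 add  $4, $2, $4 ; 0/13/11/2/11
#2 slt  $2, $1, $3 ; 0/13/0/2/11
#3 bne  $3, $1, L10 ; 0/13/0/2/11 ; →target
#4 sub  $1, $3, $2 ; 0/2/0/2/11
#10 sub  $4, $1, $3 ; 0/2/0/2/0
#11 andi  $2, $1, 8 ; 0/2/0/2/0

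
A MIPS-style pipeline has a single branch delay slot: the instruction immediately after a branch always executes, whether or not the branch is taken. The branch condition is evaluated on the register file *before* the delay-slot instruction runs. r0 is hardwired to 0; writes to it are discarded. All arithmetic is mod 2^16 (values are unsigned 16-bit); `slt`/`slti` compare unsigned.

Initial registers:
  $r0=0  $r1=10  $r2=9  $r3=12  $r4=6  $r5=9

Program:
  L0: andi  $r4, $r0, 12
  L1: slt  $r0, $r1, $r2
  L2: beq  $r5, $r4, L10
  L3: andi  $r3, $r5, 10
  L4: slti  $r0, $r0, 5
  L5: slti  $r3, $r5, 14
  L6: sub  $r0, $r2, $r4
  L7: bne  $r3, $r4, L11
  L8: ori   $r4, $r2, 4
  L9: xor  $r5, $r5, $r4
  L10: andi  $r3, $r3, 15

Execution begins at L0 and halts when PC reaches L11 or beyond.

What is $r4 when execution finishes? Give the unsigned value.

  step pc=0: andi  $r4, $r0, 12  regs=(0,10,9,12,0,9)
  step pc=1: slt  $r0, $r1, $r2  regs=(0,10,9,12,0,9)
  step pc=2: beq  $r5, $r4, L10  cond=F  regs=(0,10,9,12,0,9)
  step pc=3: andi  $r3, $r5, 10  regs=(0,10,9,8,0,9)
  step pc=4: slti  $r0, $r0, 5  regs=(0,10,9,8,0,9)
  step pc=5: slti  $r3, $r5, 14  regs=(0,10,9,1,0,9)
  step pc=6: sub  $r0, $r2, $r4  regs=(0,10,9,1,0,9)
  step pc=7: bne  $r3, $r4, L11  cond=T  regs=(0,10,9,1,0,9)
  step pc=8: ori   $r4, $r2, 4  regs=(0,10,9,1,13,9)

13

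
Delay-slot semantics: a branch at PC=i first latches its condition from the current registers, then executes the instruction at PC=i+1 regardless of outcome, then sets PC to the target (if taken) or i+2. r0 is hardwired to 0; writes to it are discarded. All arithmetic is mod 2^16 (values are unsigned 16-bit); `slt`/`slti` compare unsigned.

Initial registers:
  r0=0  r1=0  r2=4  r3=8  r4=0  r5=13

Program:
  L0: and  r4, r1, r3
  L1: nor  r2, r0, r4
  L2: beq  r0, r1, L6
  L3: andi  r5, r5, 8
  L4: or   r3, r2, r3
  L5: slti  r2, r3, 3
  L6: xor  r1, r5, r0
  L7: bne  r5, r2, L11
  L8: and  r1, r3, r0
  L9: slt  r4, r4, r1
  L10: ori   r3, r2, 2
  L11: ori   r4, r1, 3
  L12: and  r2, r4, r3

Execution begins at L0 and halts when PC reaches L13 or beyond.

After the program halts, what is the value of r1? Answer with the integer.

#0 and  r4, r1, r3 ; 0/0/4/8/0/13
#1 nor  r2, r0, r4 ; 0/0/65535/8/0/13
#2 beq  r0, r1, L6 ; 0/0/65535/8/0/13 ; →target
#3 andi  r5, r5, 8 ; 0/0/65535/8/0/8
#6 xor  r1, r5, r0 ; 0/8/65535/8/0/8
#7 bne  r5, r2, L11 ; 0/8/65535/8/0/8 ; →target
#8 and  r1, r3, r0 ; 0/0/65535/8/0/8
#11 ori   r4, r1, 3 ; 0/0/65535/8/3/8
#12 and  r2, r4, r3 ; 0/0/0/8/3/8

0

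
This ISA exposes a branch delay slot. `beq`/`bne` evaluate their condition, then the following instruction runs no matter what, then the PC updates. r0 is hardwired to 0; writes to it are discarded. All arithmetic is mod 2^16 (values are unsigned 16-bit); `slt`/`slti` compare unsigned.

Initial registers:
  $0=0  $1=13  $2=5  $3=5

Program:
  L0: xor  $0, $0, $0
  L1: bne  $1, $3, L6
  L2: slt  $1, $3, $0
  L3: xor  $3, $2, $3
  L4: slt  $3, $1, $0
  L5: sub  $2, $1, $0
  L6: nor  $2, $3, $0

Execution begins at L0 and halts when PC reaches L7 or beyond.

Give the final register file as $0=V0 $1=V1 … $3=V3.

[0] xor  $0, $0, $0  →  {$0:0, $1:13, $2:5, $3:5}
[1] bne  $1, $3, L6  →  {$0:0, $1:13, $2:5, $3:5}  ⟨branch taken⟩
[2] slt  $1, $3, $0  →  {$0:0, $1:0, $2:5, $3:5}
[6] nor  $2, $3, $0  →  {$0:0, $1:0, $2:65530, $3:5}

$0=0 $1=0 $2=65530 $3=5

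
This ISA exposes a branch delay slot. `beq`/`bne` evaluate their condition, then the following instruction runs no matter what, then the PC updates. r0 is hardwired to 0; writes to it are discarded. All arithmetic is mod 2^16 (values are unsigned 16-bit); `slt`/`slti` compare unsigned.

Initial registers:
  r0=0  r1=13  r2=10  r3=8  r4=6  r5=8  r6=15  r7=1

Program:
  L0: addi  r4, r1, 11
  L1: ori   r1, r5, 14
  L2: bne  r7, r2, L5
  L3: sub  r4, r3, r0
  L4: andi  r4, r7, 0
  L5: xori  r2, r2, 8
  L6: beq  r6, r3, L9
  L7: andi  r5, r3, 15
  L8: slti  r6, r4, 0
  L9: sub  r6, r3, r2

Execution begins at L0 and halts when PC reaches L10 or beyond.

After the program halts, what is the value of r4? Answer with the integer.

8

  step pc=0: addi  r4, r1, 11  regs=(0,13,10,8,24,8,15,1)
  step pc=1: ori   r1, r5, 14  regs=(0,14,10,8,24,8,15,1)
  step pc=2: bne  r7, r2, L5  cond=T  regs=(0,14,10,8,24,8,15,1)
  step pc=3: sub  r4, r3, r0  regs=(0,14,10,8,8,8,15,1)
  step pc=5: xori  r2, r2, 8  regs=(0,14,2,8,8,8,15,1)
  step pc=6: beq  r6, r3, L9  cond=F  regs=(0,14,2,8,8,8,15,1)
  step pc=7: andi  r5, r3, 15  regs=(0,14,2,8,8,8,15,1)
  step pc=8: slti  r6, r4, 0  regs=(0,14,2,8,8,8,0,1)
  step pc=9: sub  r6, r3, r2  regs=(0,14,2,8,8,8,6,1)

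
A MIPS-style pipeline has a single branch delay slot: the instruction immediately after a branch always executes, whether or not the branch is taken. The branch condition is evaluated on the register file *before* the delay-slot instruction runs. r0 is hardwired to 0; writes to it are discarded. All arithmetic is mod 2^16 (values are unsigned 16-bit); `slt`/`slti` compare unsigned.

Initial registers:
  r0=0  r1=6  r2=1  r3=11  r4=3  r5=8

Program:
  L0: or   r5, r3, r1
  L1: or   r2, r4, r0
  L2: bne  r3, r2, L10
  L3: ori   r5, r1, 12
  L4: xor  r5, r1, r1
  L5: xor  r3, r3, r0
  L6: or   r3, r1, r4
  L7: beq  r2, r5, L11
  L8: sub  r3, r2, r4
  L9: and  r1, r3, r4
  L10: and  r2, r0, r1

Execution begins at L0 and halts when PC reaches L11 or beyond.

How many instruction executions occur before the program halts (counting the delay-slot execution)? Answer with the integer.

  step pc=0: or   r5, r3, r1  regs=(0,6,1,11,3,15)
  step pc=1: or   r2, r4, r0  regs=(0,6,3,11,3,15)
  step pc=2: bne  r3, r2, L10  cond=T  regs=(0,6,3,11,3,15)
  step pc=3: ori   r5, r1, 12  regs=(0,6,3,11,3,14)
  step pc=10: and  r2, r0, r1  regs=(0,6,0,11,3,14)

5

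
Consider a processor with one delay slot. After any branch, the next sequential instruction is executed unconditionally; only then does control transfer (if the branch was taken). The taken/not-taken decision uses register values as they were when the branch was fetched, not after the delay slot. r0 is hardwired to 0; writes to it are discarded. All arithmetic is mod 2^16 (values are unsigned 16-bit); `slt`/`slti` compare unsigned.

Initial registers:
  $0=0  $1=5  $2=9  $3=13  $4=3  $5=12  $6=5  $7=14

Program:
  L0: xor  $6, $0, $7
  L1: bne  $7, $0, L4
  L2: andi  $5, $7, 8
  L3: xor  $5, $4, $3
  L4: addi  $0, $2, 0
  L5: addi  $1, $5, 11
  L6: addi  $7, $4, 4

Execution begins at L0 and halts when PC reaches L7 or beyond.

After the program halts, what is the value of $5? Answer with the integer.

8

[0] xor  $6, $0, $7  →  {$0:0, $1:5, $2:9, $3:13, $4:3, $5:12, $6:14, $7:14}
[1] bne  $7, $0, L4  →  {$0:0, $1:5, $2:9, $3:13, $4:3, $5:12, $6:14, $7:14}  ⟨branch taken⟩
[2] andi  $5, $7, 8  →  {$0:0, $1:5, $2:9, $3:13, $4:3, $5:8, $6:14, $7:14}
[4] addi  $0, $2, 0  →  {$0:0, $1:5, $2:9, $3:13, $4:3, $5:8, $6:14, $7:14}
[5] addi  $1, $5, 11  →  {$0:0, $1:19, $2:9, $3:13, $4:3, $5:8, $6:14, $7:14}
[6] addi  $7, $4, 4  →  {$0:0, $1:19, $2:9, $3:13, $4:3, $5:8, $6:14, $7:7}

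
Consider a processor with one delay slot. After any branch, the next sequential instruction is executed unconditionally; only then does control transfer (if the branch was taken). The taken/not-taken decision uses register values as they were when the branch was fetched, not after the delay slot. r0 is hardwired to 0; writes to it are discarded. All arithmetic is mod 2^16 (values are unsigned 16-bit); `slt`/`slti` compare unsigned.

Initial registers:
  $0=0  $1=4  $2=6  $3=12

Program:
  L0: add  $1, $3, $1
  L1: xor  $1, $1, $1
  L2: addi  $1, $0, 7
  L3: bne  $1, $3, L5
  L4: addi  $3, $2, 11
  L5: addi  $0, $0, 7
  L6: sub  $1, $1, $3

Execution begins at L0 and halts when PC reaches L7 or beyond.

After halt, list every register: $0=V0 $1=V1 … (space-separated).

  step pc=0: add  $1, $3, $1  regs=(0,16,6,12)
  step pc=1: xor  $1, $1, $1  regs=(0,0,6,12)
  step pc=2: addi  $1, $0, 7  regs=(0,7,6,12)
  step pc=3: bne  $1, $3, L5  cond=T  regs=(0,7,6,12)
  step pc=4: addi  $3, $2, 11  regs=(0,7,6,17)
  step pc=5: addi  $0, $0, 7  regs=(0,7,6,17)
  step pc=6: sub  $1, $1, $3  regs=(0,65526,6,17)

$0=0 $1=65526 $2=6 $3=17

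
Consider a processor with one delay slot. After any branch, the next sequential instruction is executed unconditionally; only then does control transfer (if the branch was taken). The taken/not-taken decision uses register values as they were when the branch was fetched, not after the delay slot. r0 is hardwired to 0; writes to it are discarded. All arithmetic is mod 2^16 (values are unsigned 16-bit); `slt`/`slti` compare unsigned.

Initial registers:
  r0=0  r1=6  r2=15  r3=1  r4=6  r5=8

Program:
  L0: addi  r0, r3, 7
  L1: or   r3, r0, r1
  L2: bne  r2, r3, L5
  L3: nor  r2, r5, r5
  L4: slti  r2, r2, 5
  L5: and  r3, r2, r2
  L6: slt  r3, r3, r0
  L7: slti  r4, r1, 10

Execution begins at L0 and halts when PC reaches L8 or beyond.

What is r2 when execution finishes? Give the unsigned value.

65527

[0] addi  r0, r3, 7  →  {r0:0, r1:6, r2:15, r3:1, r4:6, r5:8}
[1] or   r3, r0, r1  →  {r0:0, r1:6, r2:15, r3:6, r4:6, r5:8}
[2] bne  r2, r3, L5  →  {r0:0, r1:6, r2:15, r3:6, r4:6, r5:8}  ⟨branch taken⟩
[3] nor  r2, r5, r5  →  {r0:0, r1:6, r2:65527, r3:6, r4:6, r5:8}
[5] and  r3, r2, r2  →  {r0:0, r1:6, r2:65527, r3:65527, r4:6, r5:8}
[6] slt  r3, r3, r0  →  {r0:0, r1:6, r2:65527, r3:0, r4:6, r5:8}
[7] slti  r4, r1, 10  →  {r0:0, r1:6, r2:65527, r3:0, r4:1, r5:8}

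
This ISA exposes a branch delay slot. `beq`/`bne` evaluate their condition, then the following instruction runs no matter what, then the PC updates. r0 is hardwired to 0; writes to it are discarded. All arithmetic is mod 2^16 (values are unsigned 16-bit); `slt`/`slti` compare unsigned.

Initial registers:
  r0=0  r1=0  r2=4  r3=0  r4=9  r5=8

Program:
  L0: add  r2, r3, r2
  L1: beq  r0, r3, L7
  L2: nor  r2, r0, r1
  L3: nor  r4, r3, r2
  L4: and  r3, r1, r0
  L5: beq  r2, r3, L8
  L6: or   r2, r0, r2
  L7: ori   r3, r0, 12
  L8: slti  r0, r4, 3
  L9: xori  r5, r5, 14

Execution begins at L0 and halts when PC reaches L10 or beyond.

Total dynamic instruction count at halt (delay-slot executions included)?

  step pc=0: add  r2, r3, r2  regs=(0,0,4,0,9,8)
  step pc=1: beq  r0, r3, L7  cond=T  regs=(0,0,4,0,9,8)
  step pc=2: nor  r2, r0, r1  regs=(0,0,65535,0,9,8)
  step pc=7: ori   r3, r0, 12  regs=(0,0,65535,12,9,8)
  step pc=8: slti  r0, r4, 3  regs=(0,0,65535,12,9,8)
  step pc=9: xori  r5, r5, 14  regs=(0,0,65535,12,9,6)

6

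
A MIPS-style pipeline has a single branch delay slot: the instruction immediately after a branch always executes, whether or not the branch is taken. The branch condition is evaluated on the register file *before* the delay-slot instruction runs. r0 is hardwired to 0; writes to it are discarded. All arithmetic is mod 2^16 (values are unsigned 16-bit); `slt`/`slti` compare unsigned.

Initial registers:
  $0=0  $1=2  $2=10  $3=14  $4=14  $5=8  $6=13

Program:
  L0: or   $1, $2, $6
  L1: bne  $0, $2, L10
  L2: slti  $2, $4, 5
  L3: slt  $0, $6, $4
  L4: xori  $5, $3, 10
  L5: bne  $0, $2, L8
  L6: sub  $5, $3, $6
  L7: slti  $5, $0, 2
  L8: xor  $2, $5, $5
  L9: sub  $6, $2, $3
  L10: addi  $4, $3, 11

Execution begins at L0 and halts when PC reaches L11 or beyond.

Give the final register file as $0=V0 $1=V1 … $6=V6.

  step pc=0: or   $1, $2, $6  regs=(0,15,10,14,14,8,13)
  step pc=1: bne  $0, $2, L10  cond=T  regs=(0,15,10,14,14,8,13)
  step pc=2: slti  $2, $4, 5  regs=(0,15,0,14,14,8,13)
  step pc=10: addi  $4, $3, 11  regs=(0,15,0,14,25,8,13)

$0=0 $1=15 $2=0 $3=14 $4=25 $5=8 $6=13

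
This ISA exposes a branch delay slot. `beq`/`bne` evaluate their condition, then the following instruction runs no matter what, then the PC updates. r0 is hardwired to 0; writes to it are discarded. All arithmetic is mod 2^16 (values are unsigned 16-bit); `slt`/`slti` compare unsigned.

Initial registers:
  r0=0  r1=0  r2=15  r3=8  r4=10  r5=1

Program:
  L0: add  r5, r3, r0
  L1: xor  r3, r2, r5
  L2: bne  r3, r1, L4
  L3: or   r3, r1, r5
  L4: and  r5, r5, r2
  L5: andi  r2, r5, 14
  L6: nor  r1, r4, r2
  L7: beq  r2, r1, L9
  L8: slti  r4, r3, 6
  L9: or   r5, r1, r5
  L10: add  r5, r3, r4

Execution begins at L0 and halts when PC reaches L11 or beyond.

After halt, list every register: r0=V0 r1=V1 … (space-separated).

  step pc=0: add  r5, r3, r0  regs=(0,0,15,8,10,8)
  step pc=1: xor  r3, r2, r5  regs=(0,0,15,7,10,8)
  step pc=2: bne  r3, r1, L4  cond=T  regs=(0,0,15,7,10,8)
  step pc=3: or   r3, r1, r5  regs=(0,0,15,8,10,8)
  step pc=4: and  r5, r5, r2  regs=(0,0,15,8,10,8)
  step pc=5: andi  r2, r5, 14  regs=(0,0,8,8,10,8)
  step pc=6: nor  r1, r4, r2  regs=(0,65525,8,8,10,8)
  step pc=7: beq  r2, r1, L9  cond=F  regs=(0,65525,8,8,10,8)
  step pc=8: slti  r4, r3, 6  regs=(0,65525,8,8,0,8)
  step pc=9: or   r5, r1, r5  regs=(0,65525,8,8,0,65533)
  step pc=10: add  r5, r3, r4  regs=(0,65525,8,8,0,8)

r0=0 r1=65525 r2=8 r3=8 r4=0 r5=8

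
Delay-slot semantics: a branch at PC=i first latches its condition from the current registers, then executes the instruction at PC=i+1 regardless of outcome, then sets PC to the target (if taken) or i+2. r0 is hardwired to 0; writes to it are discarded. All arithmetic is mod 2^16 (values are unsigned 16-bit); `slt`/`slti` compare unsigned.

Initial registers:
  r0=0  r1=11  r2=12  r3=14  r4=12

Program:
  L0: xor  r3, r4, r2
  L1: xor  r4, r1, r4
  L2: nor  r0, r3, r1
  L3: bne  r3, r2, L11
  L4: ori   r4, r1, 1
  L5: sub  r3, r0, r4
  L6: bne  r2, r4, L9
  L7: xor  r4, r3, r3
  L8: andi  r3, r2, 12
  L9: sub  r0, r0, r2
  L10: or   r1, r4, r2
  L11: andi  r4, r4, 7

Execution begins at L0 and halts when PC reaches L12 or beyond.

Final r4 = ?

3

#0 xor  r3, r4, r2 ; 0/11/12/0/12
#1 xor  r4, r1, r4 ; 0/11/12/0/7
#2 nor  r0, r3, r1 ; 0/11/12/0/7
#3 bne  r3, r2, L11 ; 0/11/12/0/7 ; →target
#4 ori   r4, r1, 1 ; 0/11/12/0/11
#11 andi  r4, r4, 7 ; 0/11/12/0/3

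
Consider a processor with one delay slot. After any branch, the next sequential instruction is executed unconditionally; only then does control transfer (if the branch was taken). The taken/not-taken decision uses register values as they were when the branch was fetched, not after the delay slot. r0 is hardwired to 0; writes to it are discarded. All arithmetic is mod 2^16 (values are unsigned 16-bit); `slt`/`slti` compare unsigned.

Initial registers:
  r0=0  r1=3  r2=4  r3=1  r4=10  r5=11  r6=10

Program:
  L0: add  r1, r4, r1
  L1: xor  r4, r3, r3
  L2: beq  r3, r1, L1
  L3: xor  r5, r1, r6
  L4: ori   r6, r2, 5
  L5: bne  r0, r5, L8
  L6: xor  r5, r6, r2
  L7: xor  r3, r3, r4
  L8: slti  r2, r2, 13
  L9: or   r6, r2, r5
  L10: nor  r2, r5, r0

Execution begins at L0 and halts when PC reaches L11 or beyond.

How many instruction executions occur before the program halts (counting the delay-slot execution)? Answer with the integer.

10

#0 add  r1, r4, r1 ; 0/13/4/1/10/11/10
#1 xor  r4, r3, r3 ; 0/13/4/1/0/11/10
#2 beq  r3, r1, L1 ; 0/13/4/1/0/11/10 ; →fallthru
#3 xor  r5, r1, r6 ; 0/13/4/1/0/7/10
#4 ori   r6, r2, 5 ; 0/13/4/1/0/7/5
#5 bne  r0, r5, L8 ; 0/13/4/1/0/7/5 ; →target
#6 xor  r5, r6, r2 ; 0/13/4/1/0/1/5
#8 slti  r2, r2, 13 ; 0/13/1/1/0/1/5
#9 or   r6, r2, r5 ; 0/13/1/1/0/1/1
#10 nor  r2, r5, r0 ; 0/13/65534/1/0/1/1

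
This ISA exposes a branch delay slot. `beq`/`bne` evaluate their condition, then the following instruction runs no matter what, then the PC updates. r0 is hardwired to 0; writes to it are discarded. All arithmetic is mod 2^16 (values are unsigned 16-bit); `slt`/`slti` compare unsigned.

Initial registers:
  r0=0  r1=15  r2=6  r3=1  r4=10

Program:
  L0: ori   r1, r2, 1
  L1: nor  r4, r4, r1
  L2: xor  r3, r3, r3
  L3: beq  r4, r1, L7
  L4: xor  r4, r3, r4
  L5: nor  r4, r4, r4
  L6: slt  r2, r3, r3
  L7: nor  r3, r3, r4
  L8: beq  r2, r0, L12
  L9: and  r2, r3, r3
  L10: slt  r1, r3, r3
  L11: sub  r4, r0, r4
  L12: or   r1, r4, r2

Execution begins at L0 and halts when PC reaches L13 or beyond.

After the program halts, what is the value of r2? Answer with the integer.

[0] ori   r1, r2, 1  →  {r0:0, r1:7, r2:6, r3:1, r4:10}
[1] nor  r4, r4, r1  →  {r0:0, r1:7, r2:6, r3:1, r4:65520}
[2] xor  r3, r3, r3  →  {r0:0, r1:7, r2:6, r3:0, r4:65520}
[3] beq  r4, r1, L7  →  {r0:0, r1:7, r2:6, r3:0, r4:65520}  ⟨branch fallthrough⟩
[4] xor  r4, r3, r4  →  {r0:0, r1:7, r2:6, r3:0, r4:65520}
[5] nor  r4, r4, r4  →  {r0:0, r1:7, r2:6, r3:0, r4:15}
[6] slt  r2, r3, r3  →  {r0:0, r1:7, r2:0, r3:0, r4:15}
[7] nor  r3, r3, r4  →  {r0:0, r1:7, r2:0, r3:65520, r4:15}
[8] beq  r2, r0, L12  →  {r0:0, r1:7, r2:0, r3:65520, r4:15}  ⟨branch taken⟩
[9] and  r2, r3, r3  →  {r0:0, r1:7, r2:65520, r3:65520, r4:15}
[12] or   r1, r4, r2  →  {r0:0, r1:65535, r2:65520, r3:65520, r4:15}

65520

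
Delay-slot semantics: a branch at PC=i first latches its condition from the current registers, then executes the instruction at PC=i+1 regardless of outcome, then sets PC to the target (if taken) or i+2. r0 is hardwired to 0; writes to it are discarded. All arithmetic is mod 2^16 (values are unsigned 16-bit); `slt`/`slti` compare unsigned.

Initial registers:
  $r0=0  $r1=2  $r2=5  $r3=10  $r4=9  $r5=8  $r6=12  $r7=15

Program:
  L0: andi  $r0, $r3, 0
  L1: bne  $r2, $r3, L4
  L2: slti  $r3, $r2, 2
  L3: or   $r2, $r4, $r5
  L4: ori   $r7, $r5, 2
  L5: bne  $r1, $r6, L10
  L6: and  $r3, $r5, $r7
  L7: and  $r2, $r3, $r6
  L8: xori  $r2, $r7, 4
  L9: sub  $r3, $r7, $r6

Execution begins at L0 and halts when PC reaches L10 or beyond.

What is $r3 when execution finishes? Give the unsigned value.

8

[0] andi  $r0, $r3, 0  →  {$r0:0, $r1:2, $r2:5, $r3:10, $r4:9, $r5:8, $r6:12, $r7:15}
[1] bne  $r2, $r3, L4  →  {$r0:0, $r1:2, $r2:5, $r3:10, $r4:9, $r5:8, $r6:12, $r7:15}  ⟨branch taken⟩
[2] slti  $r3, $r2, 2  →  {$r0:0, $r1:2, $r2:5, $r3:0, $r4:9, $r5:8, $r6:12, $r7:15}
[4] ori   $r7, $r5, 2  →  {$r0:0, $r1:2, $r2:5, $r3:0, $r4:9, $r5:8, $r6:12, $r7:10}
[5] bne  $r1, $r6, L10  →  {$r0:0, $r1:2, $r2:5, $r3:0, $r4:9, $r5:8, $r6:12, $r7:10}  ⟨branch taken⟩
[6] and  $r3, $r5, $r7  →  {$r0:0, $r1:2, $r2:5, $r3:8, $r4:9, $r5:8, $r6:12, $r7:10}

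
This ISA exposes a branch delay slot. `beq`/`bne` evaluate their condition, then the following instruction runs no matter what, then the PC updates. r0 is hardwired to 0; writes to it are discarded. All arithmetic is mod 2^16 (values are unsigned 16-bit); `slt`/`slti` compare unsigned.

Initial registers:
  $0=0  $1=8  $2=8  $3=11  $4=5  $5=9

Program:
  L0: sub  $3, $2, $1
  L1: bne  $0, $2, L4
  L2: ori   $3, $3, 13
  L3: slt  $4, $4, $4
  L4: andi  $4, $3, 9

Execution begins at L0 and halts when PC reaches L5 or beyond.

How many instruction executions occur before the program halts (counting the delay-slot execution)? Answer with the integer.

4

PC=0  sub  $3, $2, $1        | $0=0 $1=8 $2=8 $3=0 $4=5 $5=9
PC=1  bne  $0, $2, L4        | $0=0 $1=8 $2=8 $3=0 $4=5 $5=9  [TAKEN]
PC=2  ori   $3, $3, 13       | $0=0 $1=8 $2=8 $3=13 $4=5 $5=9
PC=4  andi  $4, $3, 9        | $0=0 $1=8 $2=8 $3=13 $4=9 $5=9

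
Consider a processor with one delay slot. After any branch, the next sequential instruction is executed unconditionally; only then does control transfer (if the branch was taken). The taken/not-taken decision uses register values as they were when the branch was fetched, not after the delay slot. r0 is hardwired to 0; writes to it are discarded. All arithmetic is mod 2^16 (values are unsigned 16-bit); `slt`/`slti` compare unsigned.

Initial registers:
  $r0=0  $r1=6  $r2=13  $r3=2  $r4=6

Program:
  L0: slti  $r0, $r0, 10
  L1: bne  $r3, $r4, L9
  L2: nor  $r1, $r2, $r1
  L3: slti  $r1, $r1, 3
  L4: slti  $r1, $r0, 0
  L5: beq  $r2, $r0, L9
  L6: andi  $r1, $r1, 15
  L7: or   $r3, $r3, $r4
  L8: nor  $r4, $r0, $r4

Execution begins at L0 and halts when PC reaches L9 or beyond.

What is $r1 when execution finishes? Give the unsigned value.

  step pc=0: slti  $r0, $r0, 10  regs=(0,6,13,2,6)
  step pc=1: bne  $r3, $r4, L9  cond=T  regs=(0,6,13,2,6)
  step pc=2: nor  $r1, $r2, $r1  regs=(0,65520,13,2,6)

65520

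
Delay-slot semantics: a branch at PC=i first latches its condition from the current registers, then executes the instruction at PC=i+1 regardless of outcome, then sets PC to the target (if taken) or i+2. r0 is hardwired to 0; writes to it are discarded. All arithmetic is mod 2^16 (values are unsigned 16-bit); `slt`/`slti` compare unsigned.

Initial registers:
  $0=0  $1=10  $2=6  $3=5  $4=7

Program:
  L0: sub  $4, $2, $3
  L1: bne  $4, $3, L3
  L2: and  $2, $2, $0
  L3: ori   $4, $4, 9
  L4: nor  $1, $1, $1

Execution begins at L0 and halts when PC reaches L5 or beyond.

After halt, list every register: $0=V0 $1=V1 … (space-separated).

  step pc=0: sub  $4, $2, $3  regs=(0,10,6,5,1)
  step pc=1: bne  $4, $3, L3  cond=T  regs=(0,10,6,5,1)
  step pc=2: and  $2, $2, $0  regs=(0,10,0,5,1)
  step pc=3: ori   $4, $4, 9  regs=(0,10,0,5,9)
  step pc=4: nor  $1, $1, $1  regs=(0,65525,0,5,9)

$0=0 $1=65525 $2=0 $3=5 $4=9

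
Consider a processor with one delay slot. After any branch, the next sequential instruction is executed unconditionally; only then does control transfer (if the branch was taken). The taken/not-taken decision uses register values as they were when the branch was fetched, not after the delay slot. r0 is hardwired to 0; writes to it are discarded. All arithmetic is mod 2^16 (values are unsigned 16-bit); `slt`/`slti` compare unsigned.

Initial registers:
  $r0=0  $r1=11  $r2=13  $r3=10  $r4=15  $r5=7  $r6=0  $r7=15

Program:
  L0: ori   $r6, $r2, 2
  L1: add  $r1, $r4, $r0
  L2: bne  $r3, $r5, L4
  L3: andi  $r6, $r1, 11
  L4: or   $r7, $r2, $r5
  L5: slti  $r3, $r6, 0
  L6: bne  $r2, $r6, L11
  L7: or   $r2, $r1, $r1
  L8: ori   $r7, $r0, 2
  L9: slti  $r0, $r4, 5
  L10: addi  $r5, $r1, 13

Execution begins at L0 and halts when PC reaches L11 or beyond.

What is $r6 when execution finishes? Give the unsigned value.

11

[0] ori   $r6, $r2, 2  →  {$r0:0, $r1:11, $r2:13, $r3:10, $r4:15, $r5:7, $r6:15, $r7:15}
[1] add  $r1, $r4, $r0  →  {$r0:0, $r1:15, $r2:13, $r3:10, $r4:15, $r5:7, $r6:15, $r7:15}
[2] bne  $r3, $r5, L4  →  {$r0:0, $r1:15, $r2:13, $r3:10, $r4:15, $r5:7, $r6:15, $r7:15}  ⟨branch taken⟩
[3] andi  $r6, $r1, 11  →  {$r0:0, $r1:15, $r2:13, $r3:10, $r4:15, $r5:7, $r6:11, $r7:15}
[4] or   $r7, $r2, $r5  →  {$r0:0, $r1:15, $r2:13, $r3:10, $r4:15, $r5:7, $r6:11, $r7:15}
[5] slti  $r3, $r6, 0  →  {$r0:0, $r1:15, $r2:13, $r3:0, $r4:15, $r5:7, $r6:11, $r7:15}
[6] bne  $r2, $r6, L11  →  {$r0:0, $r1:15, $r2:13, $r3:0, $r4:15, $r5:7, $r6:11, $r7:15}  ⟨branch taken⟩
[7] or   $r2, $r1, $r1  →  {$r0:0, $r1:15, $r2:15, $r3:0, $r4:15, $r5:7, $r6:11, $r7:15}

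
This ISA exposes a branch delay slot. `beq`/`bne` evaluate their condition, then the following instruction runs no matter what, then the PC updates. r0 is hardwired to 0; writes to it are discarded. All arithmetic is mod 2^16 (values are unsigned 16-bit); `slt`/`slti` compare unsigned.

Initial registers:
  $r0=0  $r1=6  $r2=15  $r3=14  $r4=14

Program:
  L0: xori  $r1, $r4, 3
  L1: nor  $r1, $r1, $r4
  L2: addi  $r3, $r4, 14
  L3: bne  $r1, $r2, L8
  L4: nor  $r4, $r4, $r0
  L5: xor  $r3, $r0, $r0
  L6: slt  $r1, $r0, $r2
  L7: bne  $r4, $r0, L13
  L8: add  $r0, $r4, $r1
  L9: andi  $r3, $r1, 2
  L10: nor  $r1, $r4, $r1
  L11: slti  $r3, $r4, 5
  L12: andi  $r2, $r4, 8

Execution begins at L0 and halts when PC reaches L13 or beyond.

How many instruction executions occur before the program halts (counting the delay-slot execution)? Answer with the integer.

  step pc=0: xori  $r1, $r4, 3  regs=(0,13,15,14,14)
  step pc=1: nor  $r1, $r1, $r4  regs=(0,65520,15,14,14)
  step pc=2: addi  $r3, $r4, 14  regs=(0,65520,15,28,14)
  step pc=3: bne  $r1, $r2, L8  cond=T  regs=(0,65520,15,28,14)
  step pc=4: nor  $r4, $r4, $r0  regs=(0,65520,15,28,65521)
  step pc=8: add  $r0, $r4, $r1  regs=(0,65520,15,28,65521)
  step pc=9: andi  $r3, $r1, 2  regs=(0,65520,15,0,65521)
  step pc=10: nor  $r1, $r4, $r1  regs=(0,14,15,0,65521)
  step pc=11: slti  $r3, $r4, 5  regs=(0,14,15,0,65521)
  step pc=12: andi  $r2, $r4, 8  regs=(0,14,0,0,65521)

10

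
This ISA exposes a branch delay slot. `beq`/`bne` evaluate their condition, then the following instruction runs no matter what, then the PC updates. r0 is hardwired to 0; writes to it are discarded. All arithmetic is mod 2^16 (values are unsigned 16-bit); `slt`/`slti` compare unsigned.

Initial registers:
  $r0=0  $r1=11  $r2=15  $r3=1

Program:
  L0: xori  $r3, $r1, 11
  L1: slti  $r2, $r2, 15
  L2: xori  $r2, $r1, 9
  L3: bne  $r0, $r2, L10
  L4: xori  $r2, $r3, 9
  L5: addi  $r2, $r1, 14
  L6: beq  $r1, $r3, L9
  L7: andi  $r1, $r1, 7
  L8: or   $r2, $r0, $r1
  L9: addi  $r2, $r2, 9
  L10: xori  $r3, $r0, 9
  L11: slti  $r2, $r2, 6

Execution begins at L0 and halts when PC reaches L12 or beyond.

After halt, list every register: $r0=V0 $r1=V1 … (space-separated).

PC=0  xori  $r3, $r1, 11     | $r0=0 $r1=11 $r2=15 $r3=0
PC=1  slti  $r2, $r2, 15     | $r0=0 $r1=11 $r2=0 $r3=0
PC=2  xori  $r2, $r1, 9      | $r0=0 $r1=11 $r2=2 $r3=0
PC=3  bne  $r0, $r2, L10     | $r0=0 $r1=11 $r2=2 $r3=0  [TAKEN]
PC=4  xori  $r2, $r3, 9      | $r0=0 $r1=11 $r2=9 $r3=0
PC=10 xori  $r3, $r0, 9      | $r0=0 $r1=11 $r2=9 $r3=9
PC=11 slti  $r2, $r2, 6      | $r0=0 $r1=11 $r2=0 $r3=9

$r0=0 $r1=11 $r2=0 $r3=9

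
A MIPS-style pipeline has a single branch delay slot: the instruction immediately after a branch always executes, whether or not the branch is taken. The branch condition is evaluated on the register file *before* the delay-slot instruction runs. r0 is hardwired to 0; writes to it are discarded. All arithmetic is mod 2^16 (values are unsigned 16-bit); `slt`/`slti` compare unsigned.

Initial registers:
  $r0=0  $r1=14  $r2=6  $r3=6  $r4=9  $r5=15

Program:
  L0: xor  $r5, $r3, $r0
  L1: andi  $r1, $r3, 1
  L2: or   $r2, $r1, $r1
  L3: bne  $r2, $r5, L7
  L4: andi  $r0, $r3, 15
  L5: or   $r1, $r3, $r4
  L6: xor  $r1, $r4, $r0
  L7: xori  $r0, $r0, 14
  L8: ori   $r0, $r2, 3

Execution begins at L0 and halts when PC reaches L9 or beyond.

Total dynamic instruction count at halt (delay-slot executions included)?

  step pc=0: xor  $r5, $r3, $r0  regs=(0,14,6,6,9,6)
  step pc=1: andi  $r1, $r3, 1  regs=(0,0,6,6,9,6)
  step pc=2: or   $r2, $r1, $r1  regs=(0,0,0,6,9,6)
  step pc=3: bne  $r2, $r5, L7  cond=T  regs=(0,0,0,6,9,6)
  step pc=4: andi  $r0, $r3, 15  regs=(0,0,0,6,9,6)
  step pc=7: xori  $r0, $r0, 14  regs=(0,0,0,6,9,6)
  step pc=8: ori   $r0, $r2, 3  regs=(0,0,0,6,9,6)

7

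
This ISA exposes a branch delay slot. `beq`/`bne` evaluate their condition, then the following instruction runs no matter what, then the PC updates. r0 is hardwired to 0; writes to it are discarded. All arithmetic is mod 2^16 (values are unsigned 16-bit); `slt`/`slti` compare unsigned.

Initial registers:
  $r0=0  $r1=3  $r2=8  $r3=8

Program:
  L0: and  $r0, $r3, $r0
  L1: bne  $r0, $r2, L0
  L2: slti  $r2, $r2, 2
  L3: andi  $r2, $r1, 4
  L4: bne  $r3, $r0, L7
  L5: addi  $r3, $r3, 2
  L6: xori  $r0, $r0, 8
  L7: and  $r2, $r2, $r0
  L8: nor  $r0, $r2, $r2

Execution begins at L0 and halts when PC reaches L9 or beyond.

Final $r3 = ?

10

[0] and  $r0, $r3, $r0  →  {$r0:0, $r1:3, $r2:8, $r3:8}
[1] bne  $r0, $r2, L0  →  {$r0:0, $r1:3, $r2:8, $r3:8}  ⟨branch taken⟩
[2] slti  $r2, $r2, 2  →  {$r0:0, $r1:3, $r2:0, $r3:8}
[0] and  $r0, $r3, $r0  →  {$r0:0, $r1:3, $r2:0, $r3:8}
[1] bne  $r0, $r2, L0  →  {$r0:0, $r1:3, $r2:0, $r3:8}  ⟨branch fallthrough⟩
[2] slti  $r2, $r2, 2  →  {$r0:0, $r1:3, $r2:1, $r3:8}
[3] andi  $r2, $r1, 4  →  {$r0:0, $r1:3, $r2:0, $r3:8}
[4] bne  $r3, $r0, L7  →  {$r0:0, $r1:3, $r2:0, $r3:8}  ⟨branch taken⟩
[5] addi  $r3, $r3, 2  →  {$r0:0, $r1:3, $r2:0, $r3:10}
[7] and  $r2, $r2, $r0  →  {$r0:0, $r1:3, $r2:0, $r3:10}
[8] nor  $r0, $r2, $r2  →  {$r0:0, $r1:3, $r2:0, $r3:10}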